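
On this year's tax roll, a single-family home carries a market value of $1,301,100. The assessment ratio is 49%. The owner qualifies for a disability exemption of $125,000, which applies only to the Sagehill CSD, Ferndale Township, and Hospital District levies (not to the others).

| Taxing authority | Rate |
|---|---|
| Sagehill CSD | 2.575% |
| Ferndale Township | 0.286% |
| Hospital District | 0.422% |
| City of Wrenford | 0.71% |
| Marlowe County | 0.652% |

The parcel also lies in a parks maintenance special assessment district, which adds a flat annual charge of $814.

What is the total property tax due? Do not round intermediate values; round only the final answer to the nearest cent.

$26,323.94

Assessed value = $1,301,100 × 0.49 = $637,539
Sagehill CSD: ($637,539 − $125,000) × 0.02575 = $512,539 × 0.02575 = $13,197.87925
Ferndale Township: ($637,539 − $125,000) × 0.00286 = $512,539 × 0.00286 = $1,465.86154
Hospital District: ($637,539 − $125,000) × 0.00422 = $512,539 × 0.00422 = $2,162.91458
City of Wrenford: $637,539 × 0.0071 = $4,526.5269
Marlowe County: $637,539 × 0.00652 = $4,156.75428
Levies subtotal = $25,509.93655
Total = $25,509.93655 + $814 = $26,323.93655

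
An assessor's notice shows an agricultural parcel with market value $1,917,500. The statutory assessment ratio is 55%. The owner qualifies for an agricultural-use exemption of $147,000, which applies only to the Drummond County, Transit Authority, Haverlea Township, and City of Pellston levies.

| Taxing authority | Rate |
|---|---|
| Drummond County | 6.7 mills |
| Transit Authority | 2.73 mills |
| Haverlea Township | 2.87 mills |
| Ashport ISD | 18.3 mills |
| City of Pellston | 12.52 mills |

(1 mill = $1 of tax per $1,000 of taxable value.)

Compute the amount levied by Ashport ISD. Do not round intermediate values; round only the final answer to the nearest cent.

Assessed value = $1,917,500 × 0.55 = $1,054,625
Ashport ISD taxable value = $1,054,625 (exemption does not apply)
Ashport ISD levy = $1,054,625 × 0.0183 = $19,299.6375

$19,299.64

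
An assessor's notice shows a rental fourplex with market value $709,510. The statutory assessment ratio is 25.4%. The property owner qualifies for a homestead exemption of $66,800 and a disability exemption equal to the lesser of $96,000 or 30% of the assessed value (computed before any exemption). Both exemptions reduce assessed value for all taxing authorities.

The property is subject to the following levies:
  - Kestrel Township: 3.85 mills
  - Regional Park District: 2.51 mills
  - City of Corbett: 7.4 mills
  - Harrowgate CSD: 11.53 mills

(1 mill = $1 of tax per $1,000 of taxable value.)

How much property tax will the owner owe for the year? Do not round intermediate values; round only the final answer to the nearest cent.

Assessed value = $709,510 × 0.254 = $180,215.54
Disability exemption = min($96,000, 30% × $180,215.54) = min($96,000, $54,064.662) = $54,064.662 (percentage binds)
Taxable value = $180,215.54 − $66,800 − $54,064.662 = $59,350.878
Kestrel Township: $59,350.878 × 0.00385 = $228.5008803
Regional Park District: $59,350.878 × 0.00251 = $148.97070378
City of Corbett: $59,350.878 × 0.0074 = $439.1964972
Harrowgate CSD: $59,350.878 × 0.01153 = $684.31562334
Total = $1,500.98370462

$1,500.98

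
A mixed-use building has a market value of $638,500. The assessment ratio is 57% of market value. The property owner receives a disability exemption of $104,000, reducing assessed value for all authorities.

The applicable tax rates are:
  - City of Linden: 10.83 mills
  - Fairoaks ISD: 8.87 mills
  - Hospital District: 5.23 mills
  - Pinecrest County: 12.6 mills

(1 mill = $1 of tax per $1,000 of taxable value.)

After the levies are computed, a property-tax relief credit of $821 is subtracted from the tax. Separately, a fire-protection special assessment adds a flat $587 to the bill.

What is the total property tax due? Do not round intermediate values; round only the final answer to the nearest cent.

Assessed value = $638,500 × 0.57 = $363,945
Taxable value = $363,945 − $104,000 = $259,945
City of Linden: $259,945 × 0.01083 = $2,815.20435
Fairoaks ISD: $259,945 × 0.00887 = $2,305.71215
Hospital District: $259,945 × 0.00523 = $1,359.51235
Pinecrest County: $259,945 × 0.0126 = $3,275.307
Levies subtotal = $9,755.73585
After credit = $9,755.73585 − $821 = $8,934.73585
Total = $8,934.73585 + $587 = $9,521.73585

$9,521.74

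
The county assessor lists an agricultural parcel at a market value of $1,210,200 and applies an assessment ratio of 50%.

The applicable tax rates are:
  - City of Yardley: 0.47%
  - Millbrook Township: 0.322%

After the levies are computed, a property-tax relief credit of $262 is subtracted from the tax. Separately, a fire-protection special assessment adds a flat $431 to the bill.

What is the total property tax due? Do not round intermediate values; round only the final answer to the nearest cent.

$4,961.39

Assessed value = $1,210,200 × 0.5 = $605,100
City of Yardley: $605,100 × 0.0047 = $2,843.97
Millbrook Township: $605,100 × 0.00322 = $1,948.422
Levies subtotal = $4,792.392
After credit = $4,792.392 − $262 = $4,530.392
Total = $4,530.392 + $431 = $4,961.392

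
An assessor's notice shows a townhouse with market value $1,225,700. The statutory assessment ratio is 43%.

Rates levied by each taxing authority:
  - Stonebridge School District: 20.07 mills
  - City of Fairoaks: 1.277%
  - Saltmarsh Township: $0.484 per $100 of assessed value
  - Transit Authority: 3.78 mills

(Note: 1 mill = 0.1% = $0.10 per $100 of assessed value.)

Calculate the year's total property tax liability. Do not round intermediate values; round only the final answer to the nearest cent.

$21,851.53

Assessed value = $1,225,700 × 0.43 = $527,051
Stonebridge School District: $527,051 × 0.02007 = $10,577.91357
City of Fairoaks: $527,051 × 0.01277 = $6,730.44127
Saltmarsh Township: $527,051 × 0.00484 = $2,550.92684
Transit Authority: $527,051 × 0.00378 = $1,992.25278
Total = $21,851.53446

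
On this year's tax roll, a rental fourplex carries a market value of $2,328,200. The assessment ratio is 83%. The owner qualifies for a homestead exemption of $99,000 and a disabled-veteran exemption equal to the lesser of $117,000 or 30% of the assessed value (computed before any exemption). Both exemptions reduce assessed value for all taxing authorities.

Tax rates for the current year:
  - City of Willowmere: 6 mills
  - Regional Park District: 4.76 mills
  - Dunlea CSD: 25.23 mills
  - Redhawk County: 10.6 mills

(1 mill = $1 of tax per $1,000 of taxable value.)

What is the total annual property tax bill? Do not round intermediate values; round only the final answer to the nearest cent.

$79,967.36

Assessed value = $2,328,200 × 0.83 = $1,932,406
Disabled-veteran exemption = min($117,000, 30% × $1,932,406) = min($117,000, $579,721.8) = $117,000 (dollar cap binds)
Taxable value = $1,932,406 − $99,000 − $117,000 = $1,716,406
City of Willowmere: $1,716,406 × 0.006 = $10,298.436
Regional Park District: $1,716,406 × 0.00476 = $8,170.09256
Dunlea CSD: $1,716,406 × 0.02523 = $43,304.92338
Redhawk County: $1,716,406 × 0.0106 = $18,193.9036
Total = $79,967.35554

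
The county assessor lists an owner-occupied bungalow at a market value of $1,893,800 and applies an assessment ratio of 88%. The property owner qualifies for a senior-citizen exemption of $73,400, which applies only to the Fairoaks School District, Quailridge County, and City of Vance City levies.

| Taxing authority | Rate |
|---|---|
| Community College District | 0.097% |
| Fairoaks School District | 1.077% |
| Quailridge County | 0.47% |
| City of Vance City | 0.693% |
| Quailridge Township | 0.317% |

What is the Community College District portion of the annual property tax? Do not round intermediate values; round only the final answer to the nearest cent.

$1,616.55

Assessed value = $1,893,800 × 0.88 = $1,666,544
Community College District taxable value = $1,666,544 (exemption does not apply)
Community College District levy = $1,666,544 × 0.00097 = $1,616.54768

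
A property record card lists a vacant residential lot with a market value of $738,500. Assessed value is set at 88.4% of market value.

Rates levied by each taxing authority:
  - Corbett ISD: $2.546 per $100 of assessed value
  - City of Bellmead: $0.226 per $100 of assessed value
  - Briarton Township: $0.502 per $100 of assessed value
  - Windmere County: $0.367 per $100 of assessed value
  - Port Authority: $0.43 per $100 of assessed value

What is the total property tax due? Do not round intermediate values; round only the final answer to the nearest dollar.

Assessed value = $738,500 × 0.884 = $652,834
Corbett ISD: $652,834 × 0.02546 = $16,621.15364
City of Bellmead: $652,834 × 0.00226 = $1,475.40484
Briarton Township: $652,834 × 0.00502 = $3,277.22668
Windmere County: $652,834 × 0.00367 = $2,395.90078
Port Authority: $652,834 × 0.0043 = $2,807.1862
Total = $16,621.15364 + $1,475.40484 + $3,277.22668 + $2,395.90078 + $2,807.1862 = $26,576.87214

$26,577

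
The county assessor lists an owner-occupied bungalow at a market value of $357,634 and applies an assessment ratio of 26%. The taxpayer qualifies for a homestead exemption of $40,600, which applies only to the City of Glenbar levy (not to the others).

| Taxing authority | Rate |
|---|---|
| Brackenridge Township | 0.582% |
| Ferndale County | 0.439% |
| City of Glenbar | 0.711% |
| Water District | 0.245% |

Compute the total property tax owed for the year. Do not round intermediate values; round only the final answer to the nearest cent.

$1,549.64

Assessed value = $357,634 × 0.26 = $92,984.84
Brackenridge Township: $92,984.84 × 0.00582 = $541.1717688
Ferndale County: $92,984.84 × 0.00439 = $408.2034476
City of Glenbar: ($92,984.84 − $40,600) × 0.00711 = $52,384.84 × 0.00711 = $372.4562124
Water District: $92,984.84 × 0.00245 = $227.812858
Total = $1,549.6442868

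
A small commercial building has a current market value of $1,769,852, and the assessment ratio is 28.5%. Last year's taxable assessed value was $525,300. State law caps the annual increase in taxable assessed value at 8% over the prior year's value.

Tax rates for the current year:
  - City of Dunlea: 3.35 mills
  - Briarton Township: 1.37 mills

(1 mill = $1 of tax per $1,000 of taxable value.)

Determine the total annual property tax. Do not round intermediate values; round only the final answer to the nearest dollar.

Uncapped assessed value = $1,769,852 × 0.285 = $504,407.82
Cap limit = $525,300 × 1.08 = $567,324
Taxable assessed value = min($504,407.82, $567,324) = $504,407.82 (cap does not bind)
City of Dunlea: $504,407.82 × 0.00335 = $1,689.766197
Briarton Township: $504,407.82 × 0.00137 = $691.0387134
Total = $2,380.8049104

$2,381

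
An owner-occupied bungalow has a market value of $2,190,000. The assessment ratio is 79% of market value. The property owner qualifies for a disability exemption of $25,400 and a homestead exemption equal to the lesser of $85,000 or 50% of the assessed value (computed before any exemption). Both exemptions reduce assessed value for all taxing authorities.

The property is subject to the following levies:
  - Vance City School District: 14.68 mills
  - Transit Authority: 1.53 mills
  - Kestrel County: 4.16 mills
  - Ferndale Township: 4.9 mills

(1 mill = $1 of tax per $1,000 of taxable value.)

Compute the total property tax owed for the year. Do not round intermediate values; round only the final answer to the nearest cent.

Assessed value = $2,190,000 × 0.79 = $1,730,100
Homestead exemption = min($85,000, 50% × $1,730,100) = min($85,000, $865,050) = $85,000 (dollar cap binds)
Taxable value = $1,730,100 − $25,400 − $85,000 = $1,619,700
Vance City School District: $1,619,700 × 0.01468 = $23,777.196
Transit Authority: $1,619,700 × 0.00153 = $2,478.141
Kestrel County: $1,619,700 × 0.00416 = $6,737.952
Ferndale Township: $1,619,700 × 0.0049 = $7,936.53
Total = $40,929.819

$40,929.82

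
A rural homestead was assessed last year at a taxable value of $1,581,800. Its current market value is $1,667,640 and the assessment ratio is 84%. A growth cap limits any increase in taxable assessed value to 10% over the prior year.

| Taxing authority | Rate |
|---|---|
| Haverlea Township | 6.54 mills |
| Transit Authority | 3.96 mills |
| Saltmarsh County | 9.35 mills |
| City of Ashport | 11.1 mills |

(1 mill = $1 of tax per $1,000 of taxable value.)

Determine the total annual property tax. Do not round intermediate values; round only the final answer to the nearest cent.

$43,355.30

Uncapped assessed value = $1,667,640 × 0.84 = $1,400,817.6
Cap limit = $1,581,800 × 1.1 = $1,739,980
Taxable assessed value = min($1,400,817.6, $1,739,980) = $1,400,817.6 (cap does not bind)
Haverlea Township: $1,400,817.6 × 0.00654 = $9,161.347104
Transit Authority: $1,400,817.6 × 0.00396 = $5,547.237696
Saltmarsh County: $1,400,817.6 × 0.00935 = $13,097.64456
City of Ashport: $1,400,817.6 × 0.0111 = $15,549.07536
Total = $43,355.30472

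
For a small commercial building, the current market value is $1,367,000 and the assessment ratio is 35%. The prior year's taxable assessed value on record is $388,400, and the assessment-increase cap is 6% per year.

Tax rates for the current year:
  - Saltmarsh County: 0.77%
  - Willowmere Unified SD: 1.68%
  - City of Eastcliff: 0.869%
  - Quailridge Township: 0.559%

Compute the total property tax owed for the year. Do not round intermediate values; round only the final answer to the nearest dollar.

Uncapped assessed value = $1,367,000 × 0.35 = $478,450
Cap limit = $388,400 × 1.06 = $411,704
Taxable assessed value = min($478,450, $411,704) = $411,704 (cap binds)
Saltmarsh County: $411,704 × 0.0077 = $3,170.1208
Willowmere Unified SD: $411,704 × 0.0168 = $6,916.6272
City of Eastcliff: $411,704 × 0.00869 = $3,577.70776
Quailridge Township: $411,704 × 0.00559 = $2,301.42536
Total = $15,965.88112

$15,966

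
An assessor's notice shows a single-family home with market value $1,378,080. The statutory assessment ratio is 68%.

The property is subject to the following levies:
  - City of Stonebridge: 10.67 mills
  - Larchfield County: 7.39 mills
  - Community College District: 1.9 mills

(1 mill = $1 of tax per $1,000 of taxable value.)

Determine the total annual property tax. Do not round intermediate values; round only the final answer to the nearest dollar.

Assessed value = $1,378,080 × 0.68 = $937,094.4
City of Stonebridge: $937,094.4 × 0.01067 = $9,998.797248
Larchfield County: $937,094.4 × 0.00739 = $6,925.127616
Community College District: $937,094.4 × 0.0019 = $1,780.47936
Total = $9,998.797248 + $6,925.127616 + $1,780.47936 = $18,704.404224

$18,704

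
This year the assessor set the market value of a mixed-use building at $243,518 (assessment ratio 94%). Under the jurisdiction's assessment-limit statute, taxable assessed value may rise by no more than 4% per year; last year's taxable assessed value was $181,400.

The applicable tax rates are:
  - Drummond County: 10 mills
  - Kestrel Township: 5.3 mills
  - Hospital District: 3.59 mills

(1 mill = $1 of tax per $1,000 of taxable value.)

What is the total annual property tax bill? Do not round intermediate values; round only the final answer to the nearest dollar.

Uncapped assessed value = $243,518 × 0.94 = $228,906.92
Cap limit = $181,400 × 1.04 = $188,656
Taxable assessed value = min($228,906.92, $188,656) = $188,656 (cap binds)
Drummond County: $188,656 × 0.01 = $1,886.56
Kestrel Township: $188,656 × 0.0053 = $999.8768
Hospital District: $188,656 × 0.00359 = $677.27504
Total = $3,563.71184

$3,564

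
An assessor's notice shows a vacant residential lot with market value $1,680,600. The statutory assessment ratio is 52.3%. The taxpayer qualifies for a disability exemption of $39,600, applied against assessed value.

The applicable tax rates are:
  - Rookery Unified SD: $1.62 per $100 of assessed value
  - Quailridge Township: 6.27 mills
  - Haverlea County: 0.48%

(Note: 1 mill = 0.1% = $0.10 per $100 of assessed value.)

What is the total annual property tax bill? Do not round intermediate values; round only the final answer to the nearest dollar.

Assessed value = $1,680,600 × 0.523 = $878,953.8
Taxable value = $878,953.8 − $39,600 = $839,353.8
Rookery Unified SD: $839,353.8 × 0.0162 = $13,597.53156
Quailridge Township: $839,353.8 × 0.00627 = $5,262.748326
Haverlea County: $839,353.8 × 0.0048 = $4,028.89824
Total = $22,889.178126

$22,889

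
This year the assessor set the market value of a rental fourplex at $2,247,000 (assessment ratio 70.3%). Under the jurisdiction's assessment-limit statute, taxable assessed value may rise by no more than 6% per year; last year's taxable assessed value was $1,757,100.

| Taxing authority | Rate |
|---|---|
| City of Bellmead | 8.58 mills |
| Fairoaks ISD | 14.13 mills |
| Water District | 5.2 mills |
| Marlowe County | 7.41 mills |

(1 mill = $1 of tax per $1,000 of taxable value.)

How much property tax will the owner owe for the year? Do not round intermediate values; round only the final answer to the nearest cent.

Uncapped assessed value = $2,247,000 × 0.703 = $1,579,641
Cap limit = $1,757,100 × 1.06 = $1,862,526
Taxable assessed value = min($1,579,641, $1,862,526) = $1,579,641 (cap does not bind)
City of Bellmead: $1,579,641 × 0.00858 = $13,553.31978
Fairoaks ISD: $1,579,641 × 0.01413 = $22,320.32733
Water District: $1,579,641 × 0.0052 = $8,214.1332
Marlowe County: $1,579,641 × 0.00741 = $11,705.13981
Total = $55,792.92012

$55,792.92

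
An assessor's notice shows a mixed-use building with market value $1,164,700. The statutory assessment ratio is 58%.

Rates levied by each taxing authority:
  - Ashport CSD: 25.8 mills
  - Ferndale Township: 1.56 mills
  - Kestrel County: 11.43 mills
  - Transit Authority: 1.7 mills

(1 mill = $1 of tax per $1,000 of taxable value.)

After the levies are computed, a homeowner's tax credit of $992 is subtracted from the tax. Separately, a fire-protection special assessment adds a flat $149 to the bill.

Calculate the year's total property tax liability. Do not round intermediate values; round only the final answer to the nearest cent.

Assessed value = $1,164,700 × 0.58 = $675,526
Ashport CSD: $675,526 × 0.0258 = $17,428.5708
Ferndale Township: $675,526 × 0.00156 = $1,053.82056
Kestrel County: $675,526 × 0.01143 = $7,721.26218
Transit Authority: $675,526 × 0.0017 = $1,148.3942
Levies subtotal = $27,352.04774
After credit = $27,352.04774 − $992 = $26,360.04774
Total = $26,360.04774 + $149 = $26,509.04774

$26,509.05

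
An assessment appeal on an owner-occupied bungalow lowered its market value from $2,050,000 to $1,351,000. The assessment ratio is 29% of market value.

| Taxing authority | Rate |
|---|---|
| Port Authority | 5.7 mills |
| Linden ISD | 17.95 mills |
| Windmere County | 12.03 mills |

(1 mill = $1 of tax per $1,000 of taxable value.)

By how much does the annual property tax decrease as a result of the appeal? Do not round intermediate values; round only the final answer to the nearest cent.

$7,232.69

Old assessed value = $2,050,000 × 0.29 = $594,500
New assessed value = $1,351,000 × 0.29 = $391,790
Combined rate = 0.0057 + 0.01795 + 0.01203 = 0.03568
Old tax = $594,500 × 0.03568 = $21,211.76
New tax = $391,790 × 0.03568 = $13,979.0672
Reduction = $21,211.76 − $13,979.0672 = $7,232.6928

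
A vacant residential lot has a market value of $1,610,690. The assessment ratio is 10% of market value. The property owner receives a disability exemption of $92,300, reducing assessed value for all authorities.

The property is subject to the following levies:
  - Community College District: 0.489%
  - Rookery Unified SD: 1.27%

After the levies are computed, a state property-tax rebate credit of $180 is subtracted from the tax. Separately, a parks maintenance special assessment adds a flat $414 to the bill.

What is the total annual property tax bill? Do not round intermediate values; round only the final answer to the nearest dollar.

$1,444

Assessed value = $1,610,690 × 0.1 = $161,069
Taxable value = $161,069 − $92,300 = $68,769
Community College District: $68,769 × 0.00489 = $336.28041
Rookery Unified SD: $68,769 × 0.0127 = $873.3663
Levies subtotal = $1,209.64671
After credit = $1,209.64671 − $180 = $1,029.64671
Total = $1,029.64671 + $414 = $1,443.64671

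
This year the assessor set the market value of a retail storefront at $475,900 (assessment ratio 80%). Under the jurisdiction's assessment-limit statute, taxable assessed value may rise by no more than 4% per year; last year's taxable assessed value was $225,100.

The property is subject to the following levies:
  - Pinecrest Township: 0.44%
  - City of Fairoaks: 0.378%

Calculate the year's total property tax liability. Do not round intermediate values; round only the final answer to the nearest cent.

Uncapped assessed value = $475,900 × 0.8 = $380,720
Cap limit = $225,100 × 1.04 = $234,104
Taxable assessed value = min($380,720, $234,104) = $234,104 (cap binds)
Pinecrest Township: $234,104 × 0.0044 = $1,030.0576
City of Fairoaks: $234,104 × 0.00378 = $884.91312
Total = $1,914.97072

$1,914.97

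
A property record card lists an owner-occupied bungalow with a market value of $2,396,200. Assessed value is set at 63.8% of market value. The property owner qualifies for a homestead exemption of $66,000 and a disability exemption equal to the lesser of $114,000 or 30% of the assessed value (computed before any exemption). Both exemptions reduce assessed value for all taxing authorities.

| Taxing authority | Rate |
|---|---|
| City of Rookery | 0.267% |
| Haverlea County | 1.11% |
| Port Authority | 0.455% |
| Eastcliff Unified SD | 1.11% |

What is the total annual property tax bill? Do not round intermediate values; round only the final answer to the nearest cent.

$39,680.98

Assessed value = $2,396,200 × 0.638 = $1,528,775.6
Disability exemption = min($114,000, 30% × $1,528,775.6) = min($114,000, $458,632.68) = $114,000 (dollar cap binds)
Taxable value = $1,528,775.6 − $66,000 − $114,000 = $1,348,775.6
City of Rookery: $1,348,775.6 × 0.00267 = $3,601.230852
Haverlea County: $1,348,775.6 × 0.0111 = $14,971.40916
Port Authority: $1,348,775.6 × 0.00455 = $6,136.92898
Eastcliff Unified SD: $1,348,775.6 × 0.0111 = $14,971.40916
Total = $39,680.978152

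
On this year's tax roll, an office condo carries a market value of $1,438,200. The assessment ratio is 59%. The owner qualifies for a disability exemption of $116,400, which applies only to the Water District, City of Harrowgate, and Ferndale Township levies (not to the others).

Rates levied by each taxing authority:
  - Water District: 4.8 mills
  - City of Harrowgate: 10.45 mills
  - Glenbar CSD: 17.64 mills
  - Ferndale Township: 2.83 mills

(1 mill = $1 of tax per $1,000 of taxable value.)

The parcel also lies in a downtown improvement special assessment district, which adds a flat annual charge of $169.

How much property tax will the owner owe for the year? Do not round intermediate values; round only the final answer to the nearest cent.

$28,374.27

Assessed value = $1,438,200 × 0.59 = $848,538
Water District: ($848,538 − $116,400) × 0.0048 = $732,138 × 0.0048 = $3,514.2624
City of Harrowgate: ($848,538 − $116,400) × 0.01045 = $732,138 × 0.01045 = $7,650.8421
Glenbar CSD: $848,538 × 0.01764 = $14,968.21032
Ferndale Township: ($848,538 − $116,400) × 0.00283 = $732,138 × 0.00283 = $2,071.95054
Levies subtotal = $28,205.26536
Total = $28,205.26536 + $169 = $28,374.26536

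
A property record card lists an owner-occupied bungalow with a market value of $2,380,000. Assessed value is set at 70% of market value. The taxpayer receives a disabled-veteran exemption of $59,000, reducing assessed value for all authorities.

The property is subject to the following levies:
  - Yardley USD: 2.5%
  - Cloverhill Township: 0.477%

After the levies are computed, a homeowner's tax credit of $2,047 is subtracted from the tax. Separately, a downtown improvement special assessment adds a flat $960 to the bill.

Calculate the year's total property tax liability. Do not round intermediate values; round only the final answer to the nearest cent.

Assessed value = $2,380,000 × 0.7 = $1,666,000
Taxable value = $1,666,000 − $59,000 = $1,607,000
Yardley USD: $1,607,000 × 0.025 = $40,175
Cloverhill Township: $1,607,000 × 0.00477 = $7,665.39
Levies subtotal = $47,840.39
After credit = $47,840.39 − $2,047 = $45,793.39
Total = $45,793.39 + $960 = $46,753.39

$46,753.39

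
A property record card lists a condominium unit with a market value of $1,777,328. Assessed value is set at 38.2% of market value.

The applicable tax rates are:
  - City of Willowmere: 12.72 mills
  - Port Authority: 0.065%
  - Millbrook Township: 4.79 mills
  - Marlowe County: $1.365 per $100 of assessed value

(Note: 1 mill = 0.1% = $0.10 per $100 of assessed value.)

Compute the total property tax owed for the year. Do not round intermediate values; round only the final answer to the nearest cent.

Assessed value = $1,777,328 × 0.382 = $678,939.296
City of Willowmere: $678,939.296 × 0.01272 = $8,636.10784512
Port Authority: $678,939.296 × 0.00065 = $441.3105424
Millbrook Township: $678,939.296 × 0.00479 = $3,252.11922784
Marlowe County: $678,939.296 × 0.01365 = $9,267.5213904
Total = $21,597.05900576

$21,597.06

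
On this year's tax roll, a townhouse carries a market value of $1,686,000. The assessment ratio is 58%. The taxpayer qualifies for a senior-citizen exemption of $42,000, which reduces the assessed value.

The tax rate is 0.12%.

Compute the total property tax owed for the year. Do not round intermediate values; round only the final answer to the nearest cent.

$1,123.06

Assessed value = $1,686,000 × 0.58 = $977,880
Taxable value = $977,880 − $42,000 = $935,880
Tax = $935,880 × 0.0012 = $1,123.056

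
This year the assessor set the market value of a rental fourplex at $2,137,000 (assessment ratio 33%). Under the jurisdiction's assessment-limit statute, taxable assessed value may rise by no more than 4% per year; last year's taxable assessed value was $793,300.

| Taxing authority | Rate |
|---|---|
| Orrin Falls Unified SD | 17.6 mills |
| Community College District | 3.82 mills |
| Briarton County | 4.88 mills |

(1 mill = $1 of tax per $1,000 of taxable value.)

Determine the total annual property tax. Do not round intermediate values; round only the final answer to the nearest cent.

$18,547.02

Uncapped assessed value = $2,137,000 × 0.33 = $705,210
Cap limit = $793,300 × 1.04 = $825,032
Taxable assessed value = min($705,210, $825,032) = $705,210 (cap does not bind)
Orrin Falls Unified SD: $705,210 × 0.0176 = $12,411.696
Community College District: $705,210 × 0.00382 = $2,693.9022
Briarton County: $705,210 × 0.00488 = $3,441.4248
Total = $18,547.023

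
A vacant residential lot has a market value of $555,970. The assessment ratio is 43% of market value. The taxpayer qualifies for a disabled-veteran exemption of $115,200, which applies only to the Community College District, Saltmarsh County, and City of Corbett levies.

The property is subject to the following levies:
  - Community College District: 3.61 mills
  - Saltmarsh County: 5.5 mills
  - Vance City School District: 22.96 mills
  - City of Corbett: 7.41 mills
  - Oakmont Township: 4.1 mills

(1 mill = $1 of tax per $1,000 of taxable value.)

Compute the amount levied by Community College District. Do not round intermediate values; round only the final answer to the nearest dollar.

Assessed value = $555,970 × 0.43 = $239,067.1
Community College District taxable value = $239,067.1 − $115,200 = $123,867.1
Community College District levy = $123,867.1 × 0.00361 = $447.160231

$447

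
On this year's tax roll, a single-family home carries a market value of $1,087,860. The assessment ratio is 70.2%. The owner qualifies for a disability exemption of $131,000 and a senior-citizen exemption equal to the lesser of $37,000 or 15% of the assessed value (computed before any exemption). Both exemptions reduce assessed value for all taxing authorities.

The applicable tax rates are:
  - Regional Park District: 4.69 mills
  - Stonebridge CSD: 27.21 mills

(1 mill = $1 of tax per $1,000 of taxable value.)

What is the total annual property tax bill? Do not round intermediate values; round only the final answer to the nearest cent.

Assessed value = $1,087,860 × 0.702 = $763,677.72
Senior-citizen exemption = min($37,000, 15% × $763,677.72) = min($37,000, $114,551.658) = $37,000 (dollar cap binds)
Taxable value = $763,677.72 − $131,000 − $37,000 = $595,677.72
Regional Park District: $595,677.72 × 0.00469 = $2,793.7285068
Stonebridge CSD: $595,677.72 × 0.02721 = $16,208.3907612
Total = $19,002.119268

$19,002.12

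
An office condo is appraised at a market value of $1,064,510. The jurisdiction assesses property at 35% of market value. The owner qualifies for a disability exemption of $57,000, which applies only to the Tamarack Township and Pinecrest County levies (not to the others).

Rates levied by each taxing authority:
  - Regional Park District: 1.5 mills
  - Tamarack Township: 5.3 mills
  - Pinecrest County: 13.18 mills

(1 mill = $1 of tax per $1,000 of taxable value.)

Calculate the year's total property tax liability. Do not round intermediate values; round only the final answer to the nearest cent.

$6,390.76

Assessed value = $1,064,510 × 0.35 = $372,578.5
Regional Park District: $372,578.5 × 0.0015 = $558.86775
Tamarack Township: ($372,578.5 − $57,000) × 0.0053 = $315,578.5 × 0.0053 = $1,672.56605
Pinecrest County: ($372,578.5 − $57,000) × 0.01318 = $315,578.5 × 0.01318 = $4,159.32463
Total = $6,390.75843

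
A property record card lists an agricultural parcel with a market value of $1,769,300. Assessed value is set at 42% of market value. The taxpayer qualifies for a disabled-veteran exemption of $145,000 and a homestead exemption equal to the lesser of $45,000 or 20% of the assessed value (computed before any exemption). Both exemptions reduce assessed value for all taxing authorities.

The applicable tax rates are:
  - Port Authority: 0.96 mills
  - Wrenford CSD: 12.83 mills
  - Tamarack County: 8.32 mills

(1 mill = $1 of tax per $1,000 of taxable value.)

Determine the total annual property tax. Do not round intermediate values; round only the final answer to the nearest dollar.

$12,229

Assessed value = $1,769,300 × 0.42 = $743,106
Homestead exemption = min($45,000, 20% × $743,106) = min($45,000, $148,621.2) = $45,000 (dollar cap binds)
Taxable value = $743,106 − $145,000 − $45,000 = $553,106
Port Authority: $553,106 × 0.00096 = $530.98176
Wrenford CSD: $553,106 × 0.01283 = $7,096.34998
Tamarack County: $553,106 × 0.00832 = $4,601.84192
Total = $12,229.17366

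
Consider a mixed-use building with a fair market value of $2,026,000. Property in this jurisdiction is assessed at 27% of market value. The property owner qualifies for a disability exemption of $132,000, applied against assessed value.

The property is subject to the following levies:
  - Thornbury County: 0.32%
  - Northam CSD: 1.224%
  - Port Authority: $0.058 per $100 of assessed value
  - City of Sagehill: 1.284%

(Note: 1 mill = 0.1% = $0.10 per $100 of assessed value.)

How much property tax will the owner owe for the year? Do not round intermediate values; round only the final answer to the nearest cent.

$11,977.48

Assessed value = $2,026,000 × 0.27 = $547,020
Taxable value = $547,020 − $132,000 = $415,020
Thornbury County: $415,020 × 0.0032 = $1,328.064
Northam CSD: $415,020 × 0.01224 = $5,079.8448
Port Authority: $415,020 × 0.00058 = $240.7116
City of Sagehill: $415,020 × 0.01284 = $5,328.8568
Total = $11,977.4772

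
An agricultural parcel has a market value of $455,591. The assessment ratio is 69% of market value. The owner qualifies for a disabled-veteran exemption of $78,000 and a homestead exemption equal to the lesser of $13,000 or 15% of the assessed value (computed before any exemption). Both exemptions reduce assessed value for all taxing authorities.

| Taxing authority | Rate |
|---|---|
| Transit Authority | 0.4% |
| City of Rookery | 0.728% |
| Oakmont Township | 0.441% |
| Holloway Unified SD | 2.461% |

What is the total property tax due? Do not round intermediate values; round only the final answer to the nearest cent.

Assessed value = $455,591 × 0.69 = $314,357.79
Homestead exemption = min($13,000, 15% × $314,357.79) = min($13,000, $47,153.6685) = $13,000 (dollar cap binds)
Taxable value = $314,357.79 − $78,000 − $13,000 = $223,357.79
Transit Authority: $223,357.79 × 0.004 = $893.43116
City of Rookery: $223,357.79 × 0.00728 = $1,626.0447112
Oakmont Township: $223,357.79 × 0.00441 = $985.0078539
Holloway Unified SD: $223,357.79 × 0.02461 = $5,496.8352119
Total = $9,001.318937

$9,001.32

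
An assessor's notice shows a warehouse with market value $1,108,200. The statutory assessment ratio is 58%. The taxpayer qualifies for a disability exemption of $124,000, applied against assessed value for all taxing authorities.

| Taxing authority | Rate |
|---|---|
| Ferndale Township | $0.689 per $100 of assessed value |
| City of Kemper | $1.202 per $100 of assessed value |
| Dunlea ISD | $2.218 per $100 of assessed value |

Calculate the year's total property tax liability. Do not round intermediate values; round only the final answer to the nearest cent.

$21,315.68

Assessed value = $1,108,200 × 0.58 = $642,756
Taxable value = $642,756 − $124,000 = $518,756
Ferndale Township: $518,756 × 0.00689 = $3,574.22884
City of Kemper: $518,756 × 0.01202 = $6,235.44712
Dunlea ISD: $518,756 × 0.02218 = $11,506.00808
Total = $3,574.22884 + $6,235.44712 + $11,506.00808 = $21,315.68404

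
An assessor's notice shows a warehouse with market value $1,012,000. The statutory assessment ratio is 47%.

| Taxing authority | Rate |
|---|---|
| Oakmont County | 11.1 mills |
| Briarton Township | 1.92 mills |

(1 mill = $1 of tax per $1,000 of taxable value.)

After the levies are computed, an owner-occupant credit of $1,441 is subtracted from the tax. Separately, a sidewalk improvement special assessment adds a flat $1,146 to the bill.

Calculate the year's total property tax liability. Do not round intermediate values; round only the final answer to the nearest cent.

$5,897.83

Assessed value = $1,012,000 × 0.47 = $475,640
Oakmont County: $475,640 × 0.0111 = $5,279.604
Briarton Township: $475,640 × 0.00192 = $913.2288
Levies subtotal = $6,192.8328
After credit = $6,192.8328 − $1,441 = $4,751.8328
Total = $4,751.8328 + $1,146 = $5,897.8328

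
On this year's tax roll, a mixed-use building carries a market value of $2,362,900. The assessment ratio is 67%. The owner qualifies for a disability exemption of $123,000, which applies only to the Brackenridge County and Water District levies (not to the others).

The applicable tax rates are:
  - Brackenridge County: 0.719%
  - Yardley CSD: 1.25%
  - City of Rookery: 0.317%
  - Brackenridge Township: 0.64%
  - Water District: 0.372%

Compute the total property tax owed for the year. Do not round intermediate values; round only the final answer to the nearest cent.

$50,870.13

Assessed value = $2,362,900 × 0.67 = $1,583,143
Brackenridge County: ($1,583,143 − $123,000) × 0.00719 = $1,460,143 × 0.00719 = $10,498.42817
Yardley CSD: $1,583,143 × 0.0125 = $19,789.2875
City of Rookery: $1,583,143 × 0.00317 = $5,018.56331
Brackenridge Township: $1,583,143 × 0.0064 = $10,132.1152
Water District: ($1,583,143 − $123,000) × 0.00372 = $1,460,143 × 0.00372 = $5,431.73196
Total = $50,870.12614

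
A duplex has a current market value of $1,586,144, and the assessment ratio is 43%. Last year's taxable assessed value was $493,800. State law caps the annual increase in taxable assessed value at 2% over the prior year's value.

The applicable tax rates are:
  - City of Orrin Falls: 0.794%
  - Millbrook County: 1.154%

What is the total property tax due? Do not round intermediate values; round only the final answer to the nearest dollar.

$9,812

Uncapped assessed value = $1,586,144 × 0.43 = $682,041.92
Cap limit = $493,800 × 1.02 = $503,676
Taxable assessed value = min($682,041.92, $503,676) = $503,676 (cap binds)
City of Orrin Falls: $503,676 × 0.00794 = $3,999.18744
Millbrook County: $503,676 × 0.01154 = $5,812.42104
Total = $9,811.60848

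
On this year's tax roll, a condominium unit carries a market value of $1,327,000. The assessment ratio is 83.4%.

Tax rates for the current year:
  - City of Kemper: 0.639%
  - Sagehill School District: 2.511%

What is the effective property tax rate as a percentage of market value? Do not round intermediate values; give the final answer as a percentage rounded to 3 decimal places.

2.627%

Assessed value = $1,327,000 × 0.834 = $1,106,718
City of Kemper: $1,106,718 × 0.00639 = $7,071.92802
Sagehill School District: $1,106,718 × 0.02511 = $27,789.68898
Total tax = $34,861.617
Effective rate = $34,861.617 ÷ $1,327,000 = 2.627% of market value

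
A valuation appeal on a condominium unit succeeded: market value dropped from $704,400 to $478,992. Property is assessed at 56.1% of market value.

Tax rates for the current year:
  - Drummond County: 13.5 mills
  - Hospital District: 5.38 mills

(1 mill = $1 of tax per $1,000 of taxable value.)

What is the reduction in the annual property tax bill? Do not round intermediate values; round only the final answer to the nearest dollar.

Old assessed value = $704,400 × 0.561 = $395,168.4
New assessed value = $478,992 × 0.561 = $268,714.512
Combined rate = 0.0135 + 0.00538 = 0.01888
Old tax = $395,168.4 × 0.01888 = $7,460.779392
New tax = $268,714.512 × 0.01888 = $5,073.32998656
Reduction = $7,460.779392 − $5,073.32998656 = $2,387.44940544

$2,387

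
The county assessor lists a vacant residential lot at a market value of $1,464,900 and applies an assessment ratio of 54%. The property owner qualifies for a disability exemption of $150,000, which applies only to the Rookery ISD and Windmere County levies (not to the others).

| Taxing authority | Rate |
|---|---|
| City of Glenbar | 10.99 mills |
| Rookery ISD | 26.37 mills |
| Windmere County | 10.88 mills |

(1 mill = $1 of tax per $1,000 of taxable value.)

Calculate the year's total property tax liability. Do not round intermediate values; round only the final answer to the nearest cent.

Assessed value = $1,464,900 × 0.54 = $791,046
City of Glenbar: $791,046 × 0.01099 = $8,693.59554
Rookery ISD: ($791,046 − $150,000) × 0.02637 = $641,046 × 0.02637 = $16,904.38302
Windmere County: ($791,046 − $150,000) × 0.01088 = $641,046 × 0.01088 = $6,974.58048
Total = $32,572.55904

$32,572.56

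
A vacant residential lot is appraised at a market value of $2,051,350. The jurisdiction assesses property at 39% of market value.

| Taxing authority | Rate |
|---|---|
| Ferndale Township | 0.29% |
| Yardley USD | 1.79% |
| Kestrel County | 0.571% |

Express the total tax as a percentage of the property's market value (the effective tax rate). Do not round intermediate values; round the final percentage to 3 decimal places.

1.034%

Assessed value = $2,051,350 × 0.39 = $800,026.5
Ferndale Township: $800,026.5 × 0.0029 = $2,320.07685
Yardley USD: $800,026.5 × 0.0179 = $14,320.47435
Kestrel County: $800,026.5 × 0.00571 = $4,568.151315
Total tax = $21,208.702515
Effective rate = $21,208.702515 ÷ $2,051,350 = 1.034% of market value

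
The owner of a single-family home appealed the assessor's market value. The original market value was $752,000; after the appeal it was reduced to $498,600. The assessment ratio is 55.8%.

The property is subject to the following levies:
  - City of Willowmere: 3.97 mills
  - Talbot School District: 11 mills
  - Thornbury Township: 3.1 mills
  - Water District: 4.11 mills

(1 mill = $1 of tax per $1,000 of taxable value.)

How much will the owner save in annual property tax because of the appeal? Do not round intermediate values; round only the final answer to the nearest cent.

$3,136.19

Old assessed value = $752,000 × 0.558 = $419,616
New assessed value = $498,600 × 0.558 = $278,218.8
Combined rate = 0.00397 + 0.011 + 0.0031 + 0.00411 = 0.02218
Old tax = $419,616 × 0.02218 = $9,307.08288
New tax = $278,218.8 × 0.02218 = $6,170.892984
Reduction = $9,307.08288 − $6,170.892984 = $3,136.189896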